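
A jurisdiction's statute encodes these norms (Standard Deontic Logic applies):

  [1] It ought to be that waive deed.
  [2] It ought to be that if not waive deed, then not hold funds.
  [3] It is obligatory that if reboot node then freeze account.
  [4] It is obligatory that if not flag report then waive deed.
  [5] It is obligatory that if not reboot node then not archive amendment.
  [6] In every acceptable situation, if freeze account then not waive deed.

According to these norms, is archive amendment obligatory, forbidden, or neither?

Forbidden

Premise 1 gives O(waive_deed).
Premise 6, O(freeze_account → ¬waive_deed), contraposes to O(waive_deed → ¬freeze_account); with O(waive_deed) we get O(¬freeze_account).
The contrapositive of premise 3 (O(reboot_node → freeze_account)) is O(¬freeze_account → ¬reboot_node), and O(¬freeze_account) is already established, so O(¬reboot_node).
Premise 5 is O(¬reboot_node → ¬archive_amendment); since O(¬reboot_node), deontic closure gives O(¬archive_amendment).
Premises 2, 4 do not contribute to this derivation.
Thus O(¬archive_amendment), which is F(archive_amendment): archive_amendment is forbidden.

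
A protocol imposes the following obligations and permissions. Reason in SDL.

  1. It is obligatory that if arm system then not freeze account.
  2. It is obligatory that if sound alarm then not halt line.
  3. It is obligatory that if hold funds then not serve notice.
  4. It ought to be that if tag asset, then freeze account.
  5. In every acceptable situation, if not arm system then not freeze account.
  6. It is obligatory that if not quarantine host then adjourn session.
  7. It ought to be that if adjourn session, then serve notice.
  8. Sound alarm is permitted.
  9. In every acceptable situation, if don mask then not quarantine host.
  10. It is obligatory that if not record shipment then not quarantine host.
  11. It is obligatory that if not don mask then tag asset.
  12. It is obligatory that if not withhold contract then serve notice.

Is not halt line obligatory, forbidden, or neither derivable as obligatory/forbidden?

Premise 2 is O(sound_alarm → ¬halt_line), but O(sound_alarm) is not derivable from the premises (the permission P(sound_alarm) asserts only ¬O(¬sound_alarm), not O(sound_alarm)), so it does not yield O(¬halt_line).
No premise or chain of K-axiom applications forces O(¬halt_line), and none forces O(halt_line). So ¬halt_line is neither obligatory nor forbidden under these norms.

Neither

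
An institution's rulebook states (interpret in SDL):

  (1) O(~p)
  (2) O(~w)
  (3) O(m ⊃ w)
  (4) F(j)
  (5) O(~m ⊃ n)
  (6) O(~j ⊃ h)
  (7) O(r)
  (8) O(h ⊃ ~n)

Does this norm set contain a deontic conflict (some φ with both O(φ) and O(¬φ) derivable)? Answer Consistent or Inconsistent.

Inconsistent

Premise 2 gives O(~w).
Premise 3 is O(m ⊃ w); contrapositively O(~w ⊃ ~m). Since O(~w) holds, K gives O(~m).
With premise 5, O(~m ⊃ n), the K-axiom yields O(n).
Premise 8, O(h ⊃ ~n), contraposes to O(n ⊃ ~h); with O(n) we get O(~h).
Premise 6 is O(~j ⊃ h); contrapositively O(~h ⊃ j). Since O(~h) holds, K gives O(j).
But premise 4, F(j), means O(~j).
We now have both O(j) and O(~j) — j is simultaneously obligatory and forbidden, violating the D-axiom.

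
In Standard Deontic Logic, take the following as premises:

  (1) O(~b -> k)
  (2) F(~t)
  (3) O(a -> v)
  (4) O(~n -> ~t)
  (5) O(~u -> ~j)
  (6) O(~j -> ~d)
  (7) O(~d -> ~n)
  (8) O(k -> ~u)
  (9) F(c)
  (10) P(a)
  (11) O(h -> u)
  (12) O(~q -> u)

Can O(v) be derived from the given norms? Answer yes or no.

Premise 3 is O(a -> v), but O(a) is not derivable from the premises (the permission P(a) asserts only ~O(~a), not O(a)), so it does not yield O(v).
No other premise forces O(v). An ideal world satisfying every premise can still have v false, so O(v) is not derivable.

No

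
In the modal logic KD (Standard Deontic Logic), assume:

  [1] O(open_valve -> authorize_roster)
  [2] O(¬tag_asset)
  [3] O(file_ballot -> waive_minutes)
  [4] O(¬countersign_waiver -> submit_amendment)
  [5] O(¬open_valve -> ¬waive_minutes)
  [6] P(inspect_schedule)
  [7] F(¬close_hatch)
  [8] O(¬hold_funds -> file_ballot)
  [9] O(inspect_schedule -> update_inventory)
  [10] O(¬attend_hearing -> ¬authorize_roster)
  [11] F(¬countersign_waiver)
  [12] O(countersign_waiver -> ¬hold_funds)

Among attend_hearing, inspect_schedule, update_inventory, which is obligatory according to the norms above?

Premise 11 is F(¬countersign_waiver), i.e. O(countersign_waiver).
Premise 12 is O(countersign_waiver -> ¬hold_funds); since O(countersign_waiver), deontic closure gives O(¬hold_funds).
Applying K to premise 8 (O(¬hold_funds -> file_ballot)) and O(¬hold_funds) yields O(file_ballot).
From O(file_ballot) and premise 3, O(file_ballot -> waive_minutes), we obtain O(waive_minutes).
The contrapositive of premise 5 (O(¬open_valve -> ¬waive_minutes)) is O(waive_minutes -> open_valve), and O(waive_minutes) is already established, so O(open_valve).
Premise 1 is O(open_valve -> authorize_roster); since O(open_valve), deontic closure gives O(authorize_roster).
Premise 10 is O(¬attend_hearing -> ¬authorize_roster); contrapositively O(authorize_roster -> attend_hearing). Since O(authorize_roster) holds, K gives O(attend_hearing).
So O(attend_hearing) holds — attend_hearing is obligatory. None of the other listed options is made obligatory by any chain of premises.

attend_hearing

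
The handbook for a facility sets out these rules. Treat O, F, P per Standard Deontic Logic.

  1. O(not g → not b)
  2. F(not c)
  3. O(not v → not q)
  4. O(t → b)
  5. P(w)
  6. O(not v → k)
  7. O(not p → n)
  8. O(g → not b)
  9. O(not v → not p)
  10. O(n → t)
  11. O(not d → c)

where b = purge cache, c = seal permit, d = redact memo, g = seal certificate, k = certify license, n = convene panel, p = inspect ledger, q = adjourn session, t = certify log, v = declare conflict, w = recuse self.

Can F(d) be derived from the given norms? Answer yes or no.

No

Premise 11 is O(not d → c); even if O(c) held, inferring O(not d) would be affirming the consequent — invalid.
No other premise forces O(not d). An ideal world satisfying every premise can still have d true, so F(d) is not derivable.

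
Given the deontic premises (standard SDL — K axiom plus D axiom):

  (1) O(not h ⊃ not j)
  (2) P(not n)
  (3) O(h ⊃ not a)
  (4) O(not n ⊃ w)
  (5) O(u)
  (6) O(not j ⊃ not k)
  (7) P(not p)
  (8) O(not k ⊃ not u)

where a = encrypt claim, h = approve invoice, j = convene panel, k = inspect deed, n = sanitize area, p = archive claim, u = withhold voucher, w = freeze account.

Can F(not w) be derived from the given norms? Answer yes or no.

Premise 4 is O(not n ⊃ w), but O(not n) is not derivable from the premises (the permission P(not n) asserts only not O(n), not O(not n)), so it does not yield O(w).
No other premise forces O(w). An ideal world satisfying every premise can still have not w true, so F(not w) is not derivable.

No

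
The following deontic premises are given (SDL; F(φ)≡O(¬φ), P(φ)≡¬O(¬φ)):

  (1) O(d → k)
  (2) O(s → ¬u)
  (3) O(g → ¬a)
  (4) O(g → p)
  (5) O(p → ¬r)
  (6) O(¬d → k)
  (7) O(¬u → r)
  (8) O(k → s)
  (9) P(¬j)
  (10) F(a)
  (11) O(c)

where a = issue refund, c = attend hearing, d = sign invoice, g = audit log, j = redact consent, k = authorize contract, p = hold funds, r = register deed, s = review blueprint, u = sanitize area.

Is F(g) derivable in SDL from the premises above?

Premises 1 and 6 are O(d → k) and O(¬d → k); every ideal world satisfies d or ¬d, so in either case k holds — hence O(k).
Applying K to premise 8 (O(k → s)) and O(k) yields O(s).
From O(s) and premise 2, O(s → ¬u), we obtain O(¬u).
Applying K to premise 7 (O(¬u → r)) and O(¬u) yields O(r).
Premise 5, O(p → ¬r), contraposes to O(r → ¬p); with O(r) we get O(¬p).
The contrapositive of premise 4 (O(g → p)) is O(¬p → ¬g), and O(¬p) is already established, so O(¬g).
Premises 3, 9, 10, 11 do not contribute to this derivation.
So O(¬g) holds, i.e. F(g). The claim follows.

Yes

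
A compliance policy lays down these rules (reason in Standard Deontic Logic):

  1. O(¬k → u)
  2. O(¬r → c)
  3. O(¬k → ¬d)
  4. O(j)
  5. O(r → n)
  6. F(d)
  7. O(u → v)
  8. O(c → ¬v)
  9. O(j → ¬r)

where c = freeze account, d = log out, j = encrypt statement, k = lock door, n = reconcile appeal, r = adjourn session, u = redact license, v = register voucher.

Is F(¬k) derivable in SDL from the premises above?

Yes

From premise 4 we have O(j).
From O(j) and premise 9, O(j → ¬r), we obtain O(¬r).
Applying K to premise 2 (O(¬r → c)) and O(¬r) yields O(c).
With premise 8, O(c → ¬v), the K-axiom yields O(¬v).
Premise 7 is O(u → v); contrapositively O(¬v → ¬u). Since O(¬v) holds, K gives O(¬u).
Premise 1, O(¬k → u), contraposes to O(¬u → k); with O(¬u) we get O(k).
Premises 3, 5, 6 do not contribute to this derivation.
So O(k) holds, i.e. F(¬k). The claim follows.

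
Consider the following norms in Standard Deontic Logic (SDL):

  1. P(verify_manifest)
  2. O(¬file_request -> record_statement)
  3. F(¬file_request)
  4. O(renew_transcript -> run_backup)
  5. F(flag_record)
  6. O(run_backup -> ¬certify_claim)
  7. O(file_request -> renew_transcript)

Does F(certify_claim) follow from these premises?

Premise 3, F(¬file_request), is equivalent to O(file_request).
With premise 7, O(file_request -> renew_transcript), the K-axiom yields O(renew_transcript).
Applying K to premise 4 (O(renew_transcript -> run_backup)) and O(renew_transcript) yields O(run_backup).
Applying K to premise 6 (O(run_backup -> ¬certify_claim)) and O(run_backup) yields O(¬certify_claim).
Premises 1, 2, 5 do not contribute to this derivation.
So O(¬certify_claim) holds, i.e. F(certify_claim). The claim follows.

Yes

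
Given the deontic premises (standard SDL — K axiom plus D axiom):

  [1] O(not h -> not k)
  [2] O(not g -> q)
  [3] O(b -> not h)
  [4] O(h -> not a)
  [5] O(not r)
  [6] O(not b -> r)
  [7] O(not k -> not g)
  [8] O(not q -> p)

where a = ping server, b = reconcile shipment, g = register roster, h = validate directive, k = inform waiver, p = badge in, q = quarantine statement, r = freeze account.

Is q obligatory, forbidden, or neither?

Obligatory

Premise 5 states O(not r) outright.
Premise 6, O(not b -> r), contraposes to O(not r -> b); with O(not r) we get O(b).
From O(b) and premise 3, O(b -> not h), we obtain O(not h).
Premise 1 is O(not h -> not k); since O(not h), deontic closure gives O(not k).
With premise 7, O(not k -> not g), the K-axiom yields O(not g).
From O(not g) and premise 2, O(not g -> q), we obtain O(q).
Premises 4, 8 do not contribute to this derivation.
Hence q is obligatory.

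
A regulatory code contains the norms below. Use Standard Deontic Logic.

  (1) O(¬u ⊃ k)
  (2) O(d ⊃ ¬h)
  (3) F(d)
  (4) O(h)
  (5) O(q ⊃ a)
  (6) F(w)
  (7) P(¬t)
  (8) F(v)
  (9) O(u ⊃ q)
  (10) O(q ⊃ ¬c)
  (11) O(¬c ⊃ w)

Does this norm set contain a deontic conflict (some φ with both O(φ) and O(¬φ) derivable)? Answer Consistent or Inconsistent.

Premise 2 is O(d ⊃ ¬h), but O(d) is not derivable from the premises, so it does not yield O(¬h).
So O(¬h) is not derivable, and the apparent clash with O(h) does not arise.
A world satisfying every obligation exists (e.g. a=false, c=true, d=false, h=true, k=true, q=false, t=false, u=false, v=false, w=false); no atom is both obligatory and forbidden, so the set is consistent.

Consistent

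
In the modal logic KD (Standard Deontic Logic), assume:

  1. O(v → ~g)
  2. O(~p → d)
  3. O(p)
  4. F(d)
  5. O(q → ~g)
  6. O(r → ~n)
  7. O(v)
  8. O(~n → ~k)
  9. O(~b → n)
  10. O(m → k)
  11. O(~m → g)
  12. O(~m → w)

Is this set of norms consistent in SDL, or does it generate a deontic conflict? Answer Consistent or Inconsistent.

Premise 2 is O(~p → d), but O(~p) is not derivable from the premises, so it does not yield O(d).
So O(d) is not derivable, and the apparent clash with O(~d) does not arise.
A world satisfying every obligation exists (e.g. b=false, d=false, g=false, k=true, m=true, n=true, p=true, q=false, r=false, v=true, w=false); no atom is both obligatory and forbidden, so the set is consistent.

Consistent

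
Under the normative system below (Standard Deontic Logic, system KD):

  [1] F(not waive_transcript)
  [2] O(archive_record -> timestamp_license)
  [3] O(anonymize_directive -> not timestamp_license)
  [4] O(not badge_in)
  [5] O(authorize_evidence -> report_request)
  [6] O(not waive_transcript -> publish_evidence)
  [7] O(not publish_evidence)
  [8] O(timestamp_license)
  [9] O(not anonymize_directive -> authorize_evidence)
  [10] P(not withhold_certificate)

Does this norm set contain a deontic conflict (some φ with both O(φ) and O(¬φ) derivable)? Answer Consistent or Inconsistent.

Premise 6 is O(not waive_transcript -> publish_evidence), but O(not waive_transcript) is not derivable from the premises, so it does not yield O(publish_evidence).
So O(publish_evidence) is not derivable, and the apparent clash with O(not publish_evidence) does not arise.
A world satisfying every obligation exists (e.g. anonymize_directive=false, archive_record=false, authorize_evidence=true, badge_in=false, publish_evidence=false, report_request=true, timestamp_license=true, waive_transcript=true, withhold_certificate=false); no atom is both obligatory and forbidden, so the set is consistent.

Consistent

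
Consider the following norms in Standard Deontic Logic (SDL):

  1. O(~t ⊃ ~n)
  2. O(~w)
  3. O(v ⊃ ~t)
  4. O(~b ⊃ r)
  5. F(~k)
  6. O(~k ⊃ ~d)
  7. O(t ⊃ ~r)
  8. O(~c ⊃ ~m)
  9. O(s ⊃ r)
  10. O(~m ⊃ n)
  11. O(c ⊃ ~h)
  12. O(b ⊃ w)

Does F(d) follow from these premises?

No

Premise 6 is O(~k ⊃ ~d), but O(~k) is not derivable from the premises, so it does not yield O(~d).
No other premise forces O(~d). An ideal world satisfying every premise can still have d true, so F(d) is not derivable.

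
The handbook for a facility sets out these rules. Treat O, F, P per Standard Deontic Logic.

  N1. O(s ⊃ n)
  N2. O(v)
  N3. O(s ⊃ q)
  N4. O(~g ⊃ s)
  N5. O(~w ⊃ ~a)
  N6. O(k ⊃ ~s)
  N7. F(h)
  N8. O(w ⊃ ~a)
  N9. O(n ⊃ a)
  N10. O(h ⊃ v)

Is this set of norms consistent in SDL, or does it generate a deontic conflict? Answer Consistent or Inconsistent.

Consistent

Premise 10 is O(h ⊃ v); even if O(v) held, inferring O(h) would be affirming the consequent — invalid.
So O(h) is not derivable, and the apparent clash with O(~h) does not arise.
A world satisfying every obligation exists (e.g. a=false, g=true, h=false, k=false, n=false, q=false, s=false, v=true, w=false); no atom is both obligatory and forbidden, so the set is consistent.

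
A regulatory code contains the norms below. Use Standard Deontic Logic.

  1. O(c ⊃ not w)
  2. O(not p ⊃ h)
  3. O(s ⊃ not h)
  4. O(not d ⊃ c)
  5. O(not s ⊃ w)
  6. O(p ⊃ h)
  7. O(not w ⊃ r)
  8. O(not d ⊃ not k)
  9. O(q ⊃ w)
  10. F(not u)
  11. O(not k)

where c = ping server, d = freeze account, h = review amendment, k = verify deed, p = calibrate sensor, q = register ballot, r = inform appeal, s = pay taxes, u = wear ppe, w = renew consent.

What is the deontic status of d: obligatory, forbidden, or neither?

Premises 6 and 2 cover both cases: O(p ⊃ h) and O(not p ⊃ h). Since p ∨ not p is a tautology, O(h) follows.
Premise 3, O(s ⊃ not h), contraposes to O(h ⊃ not s); with O(h) we get O(not s).
From O(not s) and premise 5, O(not s ⊃ w), we obtain O(w).
Premise 1 is O(c ⊃ not w); contrapositively O(w ⊃ not c). Since O(w) holds, K gives O(not c).
The contrapositive of premise 4 (O(not d ⊃ c)) is O(not c ⊃ d), and O(not c) is already established, so O(d).
Premises 7, 8, 9, 10, 11 do not contribute to this derivation.
Hence d is obligatory.

Obligatory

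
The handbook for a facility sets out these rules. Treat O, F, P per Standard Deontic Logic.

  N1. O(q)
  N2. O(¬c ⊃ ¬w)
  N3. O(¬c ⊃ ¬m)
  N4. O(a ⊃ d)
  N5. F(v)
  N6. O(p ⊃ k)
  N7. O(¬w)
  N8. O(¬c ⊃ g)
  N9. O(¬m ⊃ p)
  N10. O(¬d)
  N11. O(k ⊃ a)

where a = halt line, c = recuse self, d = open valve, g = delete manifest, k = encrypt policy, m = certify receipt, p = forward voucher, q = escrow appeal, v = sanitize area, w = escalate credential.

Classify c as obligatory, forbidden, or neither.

From premise 10 we have O(¬d).
Premise 4 is O(a ⊃ d); contrapositively O(¬d ⊃ ¬a). Since O(¬d) holds, K gives O(¬a).
The contrapositive of premise 11 (O(k ⊃ a)) is O(¬a ⊃ ¬k), and O(¬a) is already established, so O(¬k).
The contrapositive of premise 6 (O(p ⊃ k)) is O(¬k ⊃ ¬p), and O(¬k) is already established, so O(¬p).
Premise 9 is O(¬m ⊃ p); contrapositively O(¬p ⊃ m). Since O(¬p) holds, K gives O(m).
Premise 3, O(¬c ⊃ ¬m), contraposes to O(m ⊃ c); with O(m) we get O(c).
Premises 1, 2, 5, 7, 8 do not contribute to this derivation.
Hence c is obligatory.

Obligatory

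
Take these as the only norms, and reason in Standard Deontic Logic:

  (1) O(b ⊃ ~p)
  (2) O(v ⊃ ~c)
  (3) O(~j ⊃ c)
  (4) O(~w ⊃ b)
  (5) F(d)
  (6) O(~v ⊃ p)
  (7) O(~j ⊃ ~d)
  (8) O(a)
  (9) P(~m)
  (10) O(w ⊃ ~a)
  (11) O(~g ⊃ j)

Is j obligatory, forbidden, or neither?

Obligatory

From premise 8 we have O(a).
The contrapositive of premise 10 (O(w ⊃ ~a)) is O(a ⊃ ~w), and O(a) is already established, so O(~w).
From O(~w) and premise 4, O(~w ⊃ b), we obtain O(b).
Applying K to premise 1 (O(b ⊃ ~p)) and O(b) yields O(~p).
The contrapositive of premise 6 (O(~v ⊃ p)) is O(~p ⊃ v), and O(~p) is already established, so O(v).
Premise 2 is O(v ⊃ ~c); since O(v), deontic closure gives O(~c).
Premise 3, O(~j ⊃ c), contraposes to O(~c ⊃ j); with O(~c) we get O(j).
Premises 5, 7, 9, 11 do not contribute to this derivation.
Hence j is obligatory.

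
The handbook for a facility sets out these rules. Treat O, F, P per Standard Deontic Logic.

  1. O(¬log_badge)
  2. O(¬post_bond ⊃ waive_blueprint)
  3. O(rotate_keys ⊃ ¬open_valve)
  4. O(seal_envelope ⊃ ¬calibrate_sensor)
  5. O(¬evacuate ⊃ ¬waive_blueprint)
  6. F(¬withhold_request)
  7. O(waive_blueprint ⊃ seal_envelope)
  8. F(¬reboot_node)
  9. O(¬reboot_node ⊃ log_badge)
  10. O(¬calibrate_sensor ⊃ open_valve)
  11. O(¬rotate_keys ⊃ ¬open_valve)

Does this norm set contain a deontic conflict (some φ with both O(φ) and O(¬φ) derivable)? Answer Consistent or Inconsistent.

Consistent

Premise 9 is O(¬reboot_node ⊃ log_badge), but O(¬reboot_node) is not derivable from the premises, so it does not yield O(log_badge).
So O(log_badge) is not derivable, and the apparent clash with O(¬log_badge) does not arise.
A world satisfying every obligation exists (e.g. calibrate_sensor=true, evacuate=false, log_badge=false, open_valve=false, post_bond=true, reboot_node=true, rotate_keys=false, seal_envelope=false, waive_blueprint=false, withhold_request=true); no atom is both obligatory and forbidden, so the set is consistent.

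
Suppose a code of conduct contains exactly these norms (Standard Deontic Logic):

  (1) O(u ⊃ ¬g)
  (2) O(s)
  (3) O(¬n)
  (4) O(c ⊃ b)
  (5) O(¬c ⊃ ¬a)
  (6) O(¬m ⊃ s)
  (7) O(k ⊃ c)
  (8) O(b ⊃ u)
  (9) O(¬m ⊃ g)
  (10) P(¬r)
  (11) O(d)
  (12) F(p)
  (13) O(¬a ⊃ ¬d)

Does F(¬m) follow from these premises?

From premise 11 we have O(d).
Premise 13, O(¬a ⊃ ¬d), contraposes to O(d ⊃ a); with O(d) we get O(a).
Premise 5 is O(¬c ⊃ ¬a); contrapositively O(a ⊃ c). Since O(a) holds, K gives O(c).
From O(c) and premise 4, O(c ⊃ b), we obtain O(b).
Applying K to premise 8 (O(b ⊃ u)) and O(b) yields O(u).
With premise 1, O(u ⊃ ¬g), the K-axiom yields O(¬g).
The contrapositive of premise 9 (O(¬m ⊃ g)) is O(¬g ⊃ m), and O(¬g) is already established, so O(m).
Premises 2, 3, 6, 7, 10, 12 do not contribute to this derivation.
So O(m) holds, i.e. F(¬m). The claim follows.

Yes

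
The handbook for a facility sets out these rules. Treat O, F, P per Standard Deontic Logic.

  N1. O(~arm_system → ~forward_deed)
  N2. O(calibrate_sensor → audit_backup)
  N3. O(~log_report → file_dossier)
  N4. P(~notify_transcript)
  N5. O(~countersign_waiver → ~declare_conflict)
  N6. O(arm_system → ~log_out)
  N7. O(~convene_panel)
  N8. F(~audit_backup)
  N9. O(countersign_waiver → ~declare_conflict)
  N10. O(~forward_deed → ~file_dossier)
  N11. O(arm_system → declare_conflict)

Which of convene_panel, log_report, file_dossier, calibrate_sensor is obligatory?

By case analysis on countersign_waiver: premise 9 gives O(countersign_waiver → ~declare_conflict) and premise 5 gives O(~countersign_waiver → ~declare_conflict), so O(~declare_conflict) either way.
Premise 11, O(arm_system → declare_conflict), contraposes to O(~declare_conflict → ~arm_system); with O(~declare_conflict) we get O(~arm_system).
From O(~arm_system) and premise 1, O(~arm_system → ~forward_deed), we obtain O(~forward_deed).
From O(~forward_deed) and premise 10, O(~forward_deed → ~file_dossier), we obtain O(~file_dossier).
The contrapositive of premise 3 (O(~log_report → file_dossier)) is O(~file_dossier → log_report), and O(~file_dossier) is already established, so O(log_report).
So O(log_report) holds — log_report is obligatory. None of the other listed options is made obligatory by any chain of premises.

log_report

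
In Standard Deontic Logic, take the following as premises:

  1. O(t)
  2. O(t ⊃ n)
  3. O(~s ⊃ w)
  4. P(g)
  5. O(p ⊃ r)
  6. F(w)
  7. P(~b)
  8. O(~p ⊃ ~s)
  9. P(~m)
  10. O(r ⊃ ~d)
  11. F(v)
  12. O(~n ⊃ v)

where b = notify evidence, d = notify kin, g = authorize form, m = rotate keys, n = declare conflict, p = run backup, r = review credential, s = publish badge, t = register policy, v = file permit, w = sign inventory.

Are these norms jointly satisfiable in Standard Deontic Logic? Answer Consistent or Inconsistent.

Premise 12 is O(~n ⊃ v), but O(~n) is not derivable from the premises, so it does not yield O(v).
So O(v) is not derivable, and the apparent clash with O(~v) does not arise.
A world satisfying every obligation exists (e.g. b=false, d=false, g=false, m=false, n=true, p=true, r=true, s=true, t=true, v=false, w=false); no atom is both obligatory and forbidden, so the set is consistent.

Consistent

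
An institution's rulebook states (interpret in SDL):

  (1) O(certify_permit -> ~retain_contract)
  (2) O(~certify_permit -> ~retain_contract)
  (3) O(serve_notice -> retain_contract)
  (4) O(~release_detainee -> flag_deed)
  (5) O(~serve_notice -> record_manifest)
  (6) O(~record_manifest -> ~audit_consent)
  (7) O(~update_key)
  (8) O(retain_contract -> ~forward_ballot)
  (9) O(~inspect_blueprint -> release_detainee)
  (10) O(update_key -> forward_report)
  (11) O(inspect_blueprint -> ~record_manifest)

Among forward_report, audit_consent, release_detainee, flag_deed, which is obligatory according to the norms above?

Premises 2 and 1 cover both cases: O(~certify_permit -> ~retain_contract) and O(certify_permit -> ~retain_contract). Since ~certify_permit ∨ certify_permit is a tautology, O(~retain_contract) follows.
Premise 3, O(serve_notice -> retain_contract), contraposes to O(~retain_contract -> ~serve_notice); with O(~retain_contract) we get O(~serve_notice).
Premise 5 is O(~serve_notice -> record_manifest); since O(~serve_notice), deontic closure gives O(record_manifest).
Premise 11, O(inspect_blueprint -> ~record_manifest), contraposes to O(record_manifest -> ~inspect_blueprint); with O(record_manifest) we get O(~inspect_blueprint).
With premise 9, O(~inspect_blueprint -> release_detainee), the K-axiom yields O(release_detainee).
So O(release_detainee) holds — release_detainee is obligatory. None of the other listed options is made obligatory by any chain of premises.

release_detainee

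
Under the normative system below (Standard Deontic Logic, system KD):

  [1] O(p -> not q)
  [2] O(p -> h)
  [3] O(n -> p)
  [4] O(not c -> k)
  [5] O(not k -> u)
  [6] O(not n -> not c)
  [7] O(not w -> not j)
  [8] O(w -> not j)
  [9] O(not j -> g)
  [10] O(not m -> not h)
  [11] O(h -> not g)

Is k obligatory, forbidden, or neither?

By case analysis on w: premise 8 gives O(w -> not j) and premise 7 gives O(not w -> not j), so O(not j) either way.
With premise 9, O(not j -> g), the K-axiom yields O(g).
Premise 11, O(h -> not g), contraposes to O(g -> not h); with O(g) we get O(not h).
The contrapositive of premise 2 (O(p -> h)) is O(not h -> not p), and O(not h) is already established, so O(not p).
Premise 3 is O(n -> p); contrapositively O(not p -> not n). Since O(not p) holds, K gives O(not n).
With premise 6, O(not n -> not c), the K-axiom yields O(not c).
Applying K to premise 4 (O(not c -> k)) and O(not c) yields O(k).
Premises 1, 5, 10 do not contribute to this derivation.
Hence k is obligatory.

Obligatory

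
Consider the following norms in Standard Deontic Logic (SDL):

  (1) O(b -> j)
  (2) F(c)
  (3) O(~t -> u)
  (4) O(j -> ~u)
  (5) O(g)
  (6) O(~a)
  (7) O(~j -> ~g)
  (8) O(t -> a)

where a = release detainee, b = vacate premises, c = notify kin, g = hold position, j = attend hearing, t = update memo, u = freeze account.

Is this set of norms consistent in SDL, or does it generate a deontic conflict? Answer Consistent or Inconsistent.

Premise 5 states O(g) outright.
The contrapositive of premise 7 (O(~j -> ~g)) is O(g -> j), and O(g) is already established, so O(j).
With premise 4, O(j -> ~u), the K-axiom yields O(~u).
Premise 3, O(~t -> u), contraposes to O(~u -> t); with O(~u) we get O(t).
Applying K to premise 8 (O(t -> a)) and O(t) yields O(a).
Yet premise 6 states O(~a).
We now have both O(a) and O(~a) — a is simultaneously obligatory and forbidden, violating the D-axiom.

Inconsistent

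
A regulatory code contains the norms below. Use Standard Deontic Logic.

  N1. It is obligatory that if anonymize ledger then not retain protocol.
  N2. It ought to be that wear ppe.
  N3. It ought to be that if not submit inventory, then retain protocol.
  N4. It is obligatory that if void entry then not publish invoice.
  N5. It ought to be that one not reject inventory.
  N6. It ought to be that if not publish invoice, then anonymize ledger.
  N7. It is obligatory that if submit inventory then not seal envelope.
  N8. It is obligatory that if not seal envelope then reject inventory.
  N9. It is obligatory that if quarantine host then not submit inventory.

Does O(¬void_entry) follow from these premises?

Premise 5 states O(¬reject_inventory) outright.
The contrapositive of premise 8 (O(¬seal_envelope → reject_inventory)) is O(¬reject_inventory → seal_envelope), and O(¬reject_inventory) is already established, so O(seal_envelope).
Premise 7, O(submit_inventory → ¬seal_envelope), contraposes to O(seal_envelope → ¬submit_inventory); with O(seal_envelope) we get O(¬submit_inventory).
Premise 3 is O(¬submit_inventory → retain_protocol); since O(¬submit_inventory), deontic closure gives O(retain_protocol).
Premise 1 is O(anonymize_ledger → ¬retain_protocol); contrapositively O(retain_protocol → ¬anonymize_ledger). Since O(retain_protocol) holds, K gives O(¬anonymize_ledger).
The contrapositive of premise 6 (O(¬publish_invoice → anonymize_ledger)) is O(¬anonymize_ledger → publish_invoice), and O(¬anonymize_ledger) is already established, so O(publish_invoice).
Premise 4, O(void_entry → ¬publish_invoice), contraposes to O(publish_invoice → ¬void_entry); with O(publish_invoice) we get O(¬void_entry).
Premises 2, 9 do not contribute to this derivation.
So O(¬void_entry) follows.

Yes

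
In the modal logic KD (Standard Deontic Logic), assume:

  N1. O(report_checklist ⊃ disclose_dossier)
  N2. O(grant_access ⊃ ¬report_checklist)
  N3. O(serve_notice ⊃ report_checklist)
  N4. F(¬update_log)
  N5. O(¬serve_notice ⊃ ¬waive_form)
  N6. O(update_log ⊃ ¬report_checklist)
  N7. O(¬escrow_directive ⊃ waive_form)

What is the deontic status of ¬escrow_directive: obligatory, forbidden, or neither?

F(¬update_log) at premise 4 means O(update_log).
From O(update_log) and premise 6, O(update_log ⊃ ¬report_checklist), we obtain O(¬report_checklist).
Premise 3 is O(serve_notice ⊃ report_checklist); contrapositively O(¬report_checklist ⊃ ¬serve_notice). Since O(¬report_checklist) holds, K gives O(¬serve_notice).
Applying K to premise 5 (O(¬serve_notice ⊃ ¬waive_form)) and O(¬serve_notice) yields O(¬waive_form).
Premise 7 is O(¬escrow_directive ⊃ waive_form); contrapositively O(¬waive_form ⊃ escrow_directive). Since O(¬waive_form) holds, K gives O(escrow_directive).
Premises 1, 2 do not contribute to this derivation.
Thus O(escrow_directive), which is F(¬escrow_directive): ¬escrow_directive is forbidden.

Forbidden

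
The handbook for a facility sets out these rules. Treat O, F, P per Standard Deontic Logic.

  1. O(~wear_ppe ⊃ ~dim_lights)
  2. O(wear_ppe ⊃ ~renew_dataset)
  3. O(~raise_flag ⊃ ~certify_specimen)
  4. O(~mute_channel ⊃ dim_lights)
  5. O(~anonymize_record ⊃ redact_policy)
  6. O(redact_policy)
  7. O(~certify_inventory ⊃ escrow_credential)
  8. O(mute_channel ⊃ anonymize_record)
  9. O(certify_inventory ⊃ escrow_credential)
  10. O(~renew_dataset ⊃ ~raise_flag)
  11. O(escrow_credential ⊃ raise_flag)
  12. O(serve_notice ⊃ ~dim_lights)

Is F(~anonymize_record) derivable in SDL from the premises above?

Yes

Premises 9 and 7 cover both cases: O(certify_inventory ⊃ escrow_credential) and O(~certify_inventory ⊃ escrow_credential). Since certify_inventory ∨ ~certify_inventory is a tautology, O(escrow_credential) follows.
Applying K to premise 11 (O(escrow_credential ⊃ raise_flag)) and O(escrow_credential) yields O(raise_flag).
The contrapositive of premise 10 (O(~renew_dataset ⊃ ~raise_flag)) is O(raise_flag ⊃ renew_dataset), and O(raise_flag) is already established, so O(renew_dataset).
The contrapositive of premise 2 (O(wear_ppe ⊃ ~renew_dataset)) is O(renew_dataset ⊃ ~wear_ppe), and O(renew_dataset) is already established, so O(~wear_ppe).
Applying K to premise 1 (O(~wear_ppe ⊃ ~dim_lights)) and O(~wear_ppe) yields O(~dim_lights).
Premise 4, O(~mute_channel ⊃ dim_lights), contraposes to O(~dim_lights ⊃ mute_channel); with O(~dim_lights) we get O(mute_channel).
From O(mute_channel) and premise 8, O(mute_channel ⊃ anonymize_record), we obtain O(anonymize_record).
Premises 3, 5, 6, 12 do not contribute to this derivation.
So O(anonymize_record) holds, i.e. F(~anonymize_record). The claim follows.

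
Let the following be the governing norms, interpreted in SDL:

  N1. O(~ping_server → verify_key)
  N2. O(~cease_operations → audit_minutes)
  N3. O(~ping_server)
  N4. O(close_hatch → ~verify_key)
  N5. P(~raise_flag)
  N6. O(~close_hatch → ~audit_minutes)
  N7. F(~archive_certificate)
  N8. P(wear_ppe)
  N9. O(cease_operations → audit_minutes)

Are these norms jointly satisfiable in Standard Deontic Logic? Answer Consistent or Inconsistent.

Premises 2 and 9 are O(~cease_operations → audit_minutes) and O(cease_operations → audit_minutes); every ideal world satisfies ~cease_operations or cease_operations, so in either case audit_minutes holds — hence O(audit_minutes).
Premise 6 is O(~close_hatch → ~audit_minutes); contrapositively O(audit_minutes → close_hatch). Since O(audit_minutes) holds, K gives O(close_hatch).
Applying K to premise 4 (O(close_hatch → ~verify_key)) and O(close_hatch) yields O(~verify_key).
Premise 1 is O(~ping_server → verify_key); contrapositively O(~verify_key → ping_server). Since O(~verify_key) holds, K gives O(ping_server).
However, premise 3 gives O(~ping_server).
We now have both O(ping_server) and O(~ping_server) — ping_server is simultaneously obligatory and forbidden, violating the D-axiom.

Inconsistent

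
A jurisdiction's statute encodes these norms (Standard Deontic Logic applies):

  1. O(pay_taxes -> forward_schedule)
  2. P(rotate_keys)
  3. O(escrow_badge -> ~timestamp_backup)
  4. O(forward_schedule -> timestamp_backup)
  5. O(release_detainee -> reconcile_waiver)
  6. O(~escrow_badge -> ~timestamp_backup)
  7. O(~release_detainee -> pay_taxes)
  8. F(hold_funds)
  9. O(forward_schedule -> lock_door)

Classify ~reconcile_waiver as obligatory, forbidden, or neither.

Premises 3 and 6 are O(escrow_badge -> ~timestamp_backup) and O(~escrow_badge -> ~timestamp_backup); every ideal world satisfies escrow_badge or ~escrow_badge, so in either case ~timestamp_backup holds — hence O(~timestamp_backup).
The contrapositive of premise 4 (O(forward_schedule -> timestamp_backup)) is O(~timestamp_backup -> ~forward_schedule), and O(~timestamp_backup) is already established, so O(~forward_schedule).
The contrapositive of premise 1 (O(pay_taxes -> forward_schedule)) is O(~forward_schedule -> ~pay_taxes), and O(~forward_schedule) is already established, so O(~pay_taxes).
Premise 7, O(~release_detainee -> pay_taxes), contraposes to O(~pay_taxes -> release_detainee); with O(~pay_taxes) we get O(release_detainee).
From O(release_detainee) and premise 5, O(release_detainee -> reconcile_waiver), we obtain O(reconcile_waiver).
Premises 2, 8, 9 do not contribute to this derivation.
Thus O(reconcile_waiver), which is F(~reconcile_waiver): ~reconcile_waiver is forbidden.

Forbidden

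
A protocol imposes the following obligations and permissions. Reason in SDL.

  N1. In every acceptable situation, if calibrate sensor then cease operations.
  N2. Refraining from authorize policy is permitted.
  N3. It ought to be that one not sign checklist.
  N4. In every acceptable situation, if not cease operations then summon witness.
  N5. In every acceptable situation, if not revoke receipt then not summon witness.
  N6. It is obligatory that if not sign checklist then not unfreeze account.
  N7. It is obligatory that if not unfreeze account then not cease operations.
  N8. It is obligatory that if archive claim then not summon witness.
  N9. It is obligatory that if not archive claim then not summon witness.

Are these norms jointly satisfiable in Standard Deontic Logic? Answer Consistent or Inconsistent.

By case analysis on ¬archive_claim: premise 9 gives O(¬archive_claim → ¬summon_witness) and premise 8 gives O(archive_claim → ¬summon_witness), so O(¬summon_witness) either way.
Premise 4, O(¬cease_operations → summon_witness), contraposes to O(¬summon_witness → cease_operations); with O(¬summon_witness) we get O(cease_operations).
The contrapositive of premise 7 (O(¬unfreeze_account → ¬cease_operations)) is O(cease_operations → unfreeze_account), and O(cease_operations) is already established, so O(unfreeze_account).
The contrapositive of premise 6 (O(¬sign_checklist → ¬unfreeze_account)) is O(unfreeze_account → sign_checklist), and O(unfreeze_account) is already established, so O(sign_checklist).
Yet premise 3 states O(¬sign_checklist).
We now have both O(sign_checklist) and O(¬sign_checklist) — sign_checklist is simultaneously obligatory and forbidden, violating the D-axiom.

Inconsistent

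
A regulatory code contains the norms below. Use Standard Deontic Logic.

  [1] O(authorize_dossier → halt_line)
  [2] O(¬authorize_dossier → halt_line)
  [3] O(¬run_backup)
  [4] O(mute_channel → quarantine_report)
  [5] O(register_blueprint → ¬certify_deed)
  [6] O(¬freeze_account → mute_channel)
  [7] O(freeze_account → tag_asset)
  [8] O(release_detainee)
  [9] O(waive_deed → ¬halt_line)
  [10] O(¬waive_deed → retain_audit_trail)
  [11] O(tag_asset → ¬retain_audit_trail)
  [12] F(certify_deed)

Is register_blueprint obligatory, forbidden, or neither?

Premise 5 is O(register_blueprint → ¬certify_deed); even if O(¬certify_deed) held, inferring O(register_blueprint) would be affirming the consequent — invalid.
No premise or chain of K-axiom applications forces O(register_blueprint), and none forces O(¬register_blueprint). So register_blueprint is neither obligatory nor forbidden under these norms.

Neither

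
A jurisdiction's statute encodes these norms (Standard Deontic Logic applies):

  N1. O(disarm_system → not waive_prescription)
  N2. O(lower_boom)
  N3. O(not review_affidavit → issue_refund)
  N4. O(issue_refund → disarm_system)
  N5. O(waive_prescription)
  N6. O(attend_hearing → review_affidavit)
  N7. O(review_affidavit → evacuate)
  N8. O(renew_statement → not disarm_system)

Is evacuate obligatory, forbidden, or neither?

Premise 5 gives O(waive_prescription).
Premise 1 is O(disarm_system → not waive_prescription); contrapositively O(waive_prescription → not disarm_system). Since O(waive_prescription) holds, K gives O(not disarm_system).
The contrapositive of premise 4 (O(issue_refund → disarm_system)) is O(not disarm_system → not issue_refund), and O(not disarm_system) is already established, so O(not issue_refund).
The contrapositive of premise 3 (O(not review_affidavit → issue_refund)) is O(not issue_refund → review_affidavit), and O(not issue_refund) is already established, so O(review_affidavit).
Premise 7 is O(review_affidavit → evacuate); since O(review_affidavit), deontic closure gives O(evacuate).
Premises 2, 6, 8 do not contribute to this derivation.
Hence evacuate is obligatory.

Obligatory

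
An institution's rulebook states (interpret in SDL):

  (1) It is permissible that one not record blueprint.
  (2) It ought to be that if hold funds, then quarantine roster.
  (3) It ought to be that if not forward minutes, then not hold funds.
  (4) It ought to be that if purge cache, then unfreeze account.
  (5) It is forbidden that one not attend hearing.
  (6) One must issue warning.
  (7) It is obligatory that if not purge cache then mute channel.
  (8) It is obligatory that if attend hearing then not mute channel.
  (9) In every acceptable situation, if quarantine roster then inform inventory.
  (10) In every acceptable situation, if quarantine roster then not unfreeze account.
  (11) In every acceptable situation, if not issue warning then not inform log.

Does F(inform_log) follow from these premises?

Premise 11 is O(¬issue_warning → ¬inform_log), but O(¬issue_warning) is not derivable from the premises, so it does not yield O(¬inform_log).
No other premise forces O(¬inform_log). An ideal world satisfying every premise can still have inform_log true, so F(inform_log) is not derivable.

No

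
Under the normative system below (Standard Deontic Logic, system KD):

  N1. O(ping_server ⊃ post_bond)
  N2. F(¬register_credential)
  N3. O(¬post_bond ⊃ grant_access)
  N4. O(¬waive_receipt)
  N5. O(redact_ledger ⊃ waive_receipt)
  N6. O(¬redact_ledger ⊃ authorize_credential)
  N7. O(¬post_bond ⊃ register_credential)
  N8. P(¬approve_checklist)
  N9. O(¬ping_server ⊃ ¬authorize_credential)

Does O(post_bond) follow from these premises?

Yes

Premise 4 gives O(¬waive_receipt).
Premise 5, O(redact_ledger ⊃ waive_receipt), contraposes to O(¬waive_receipt ⊃ ¬redact_ledger); with O(¬waive_receipt) we get O(¬redact_ledger).
Applying K to premise 6 (O(¬redact_ledger ⊃ authorize_credential)) and O(¬redact_ledger) yields O(authorize_credential).
Premise 9, O(¬ping_server ⊃ ¬authorize_credential), contraposes to O(authorize_credential ⊃ ping_server); with O(authorize_credential) we get O(ping_server).
With premise 1, O(ping_server ⊃ post_bond), the K-axiom yields O(post_bond).
Premises 2, 3, 7, 8 do not contribute to this derivation.
So O(post_bond) follows.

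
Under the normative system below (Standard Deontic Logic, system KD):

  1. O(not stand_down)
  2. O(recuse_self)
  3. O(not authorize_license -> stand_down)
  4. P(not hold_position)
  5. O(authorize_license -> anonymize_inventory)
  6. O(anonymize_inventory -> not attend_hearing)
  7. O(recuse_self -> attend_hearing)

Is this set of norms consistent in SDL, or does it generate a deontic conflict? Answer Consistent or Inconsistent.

Premise 2 gives O(recuse_self).
Premise 7 is O(recuse_self -> attend_hearing); since O(recuse_self), deontic closure gives O(attend_hearing).
The contrapositive of premise 6 (O(anonymize_inventory -> not attend_hearing)) is O(attend_hearing -> not anonymize_inventory), and O(attend_hearing) is already established, so O(not anonymize_inventory).
Premise 5 is O(authorize_license -> anonymize_inventory); contrapositively O(not anonymize_inventory -> not authorize_license). Since O(not anonymize_inventory) holds, K gives O(not authorize_license).
Applying K to premise 3 (O(not authorize_license -> stand_down)) and O(not authorize_license) yields O(stand_down).
However, premise 1 gives O(not stand_down).
We now have both O(stand_down) and O(not stand_down) — stand_down is simultaneously obligatory and forbidden, violating the D-axiom.

Inconsistent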